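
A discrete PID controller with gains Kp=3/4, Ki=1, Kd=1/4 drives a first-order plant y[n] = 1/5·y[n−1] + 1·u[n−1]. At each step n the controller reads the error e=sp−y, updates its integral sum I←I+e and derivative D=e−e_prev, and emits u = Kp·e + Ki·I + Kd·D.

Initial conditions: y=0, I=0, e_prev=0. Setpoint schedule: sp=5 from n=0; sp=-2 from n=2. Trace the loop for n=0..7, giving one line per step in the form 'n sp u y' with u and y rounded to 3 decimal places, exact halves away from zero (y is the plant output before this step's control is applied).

0 5 10.000 0.000
1 5 -6.250 10.000
2 -2 5.750 -4.250
3 -2 -12.113 4.900
4 -2 15.340 -11.133
5 -2 -28.028 13.114
6 -2 39.957 -25.405
7 -2 -66.830 34.876

(exact arithmetic carried between steps; '≈' marks a value shown rounded to 6 d.p. or computed from one; I and e_prev carry over from the previous line; the table rounds u and y to 3 d.p., halves away from zero)
n=0: y=0, sp=5, e=sp−y=5; I=5, D=e−e_prev=5; u=3/4·5+1·5+1/4·5=10; next y=1/5·0+1·10=10
n=1: y=10, sp=5, e=sp−y=-5; I=0, D=e−e_prev=-10; u=3/4·(-5)+1·0+1/4·(-10)=-6.25; next y=1/5·10+1·(-6.25)=-4.25
n=2: y=-4.25, sp=-2, e=sp−y=2.25; I=2.25, D=e−e_prev=7.25; u=3/4·2.25+1·2.25+1/4·7.25=5.75; next y=1/5·(-4.25)+1·5.75=4.9
n=3: y=4.9, sp=-2, e=sp−y=-6.9; I=-4.65, D=e−e_prev=-9.15; u=3/4·(-6.9)+1·(-4.65)+1/4·(-9.15)=-12.1125; next y=1/5·4.9+1·(-12.1125)=-11.1325
n=4: y=-11.1325, sp=-2, e=sp−y=9.1325; I=4.4825, D=e−e_prev=16.0325; u=3/4·9.1325+1·4.4825+1/4·16.0325=15.34; next y=1/5·(-11.1325)+1·15.34=13.1135
n=5: y=13.1135, sp=-2, e=sp−y=-15.1135; I=-10.631, D=e−e_prev=-24.246; u=3/4·(-15.1135)+1·(-10.631)+1/4·(-24.246)=-28.027625; next y=1/5·13.1135+1·(-28.027625)=-25.404925
n=6: y=-25.404925, sp=-2, e=sp−y=23.404925; I=12.773925, D=e−e_prev=38.518425; u=3/4·23.404925+1·12.773925+1/4·38.518425=39.957225; next y=1/5·(-25.404925)+1·39.957225=34.87624
n=7: y=34.87624, sp=-2, e=sp−y=-36.87624; I=-24.102315, D=e−e_prev=-60.281165; u=3/4·(-36.87624)+1·(-24.102315)+1/4·(-60.281165)≈-66.829786; next y=1/5·34.87624+1·(-66.829786)≈-59.854538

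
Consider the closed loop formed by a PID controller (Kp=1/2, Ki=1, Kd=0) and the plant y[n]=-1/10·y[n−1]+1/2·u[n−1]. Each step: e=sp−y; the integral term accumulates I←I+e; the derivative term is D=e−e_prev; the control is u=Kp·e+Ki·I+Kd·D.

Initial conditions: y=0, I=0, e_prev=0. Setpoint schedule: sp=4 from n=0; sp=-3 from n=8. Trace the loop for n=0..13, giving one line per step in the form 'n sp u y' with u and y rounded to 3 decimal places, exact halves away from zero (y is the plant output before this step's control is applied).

(exact arithmetic carried between steps; '≈' marks a value shown rounded to 6 d.p. or computed from one; I and e_prev carry over from the previous line; the table rounds u and y to 3 d.p., halves away from zero)
n=0: y=0, sp=4, e=sp−y=4; I=4, D=e−e_prev=4; u=1/2·4+1·4+0·4=6; next y=-1/10·0+1/2·6=3
n=1: y=3, sp=4, e=sp−y=1; I=5, D=e−e_prev=-3; u=1/2·1+1·5+0·(-3)=5.5; next y=-1/10·3+1/2·5.5=2.45
n=2: y=2.45, sp=4, e=sp−y=1.55; I=6.55, D=e−e_prev=0.55; u=1/2·1.55+1·6.55+0·0.55=7.325; next y=-1/10·2.45+1/2·7.325=3.4175
n=3: y=3.4175, sp=4, e=sp−y=0.5825; I=7.1325, D=e−e_prev=-0.9675; u=1/2·0.5825+1·7.1325+0·(-0.9675)=7.42375; next y=-1/10·3.4175+1/2·7.42375=3.370125
n=4: y=3.370125, sp=4, e=sp−y=0.629875; I=7.762375, D=e−e_prev=0.047375; u=1/2·0.629875+1·7.762375+0·0.047375≈8.077313; next y=-1/10·3.370125+1/2·8.077313≈3.701644
n=5: y≈3.701644, sp=4, e=sp−y≈0.298356; I≈8.060731, D=e−e_prev≈-0.331519; u=1/2·0.298356+1·8.060731+0·(-0.331519)≈8.209909; next y=-1/10·3.701644+1/2·8.209909≈3.734790
n=6: y≈3.734790, sp=4, e=sp−y≈0.265210; I≈8.325941, D=e−e_prev≈-0.033147; u=1/2·0.265210+1·8.325941+0·(-0.033147)≈8.458546; next y=-1/10·3.734790+1/2·8.458546≈3.855794
n=7: y≈3.855794, sp=4, e=sp−y≈0.144206; I≈8.470147, D=e−e_prev≈-0.121004; u=1/2·0.144206+1·8.470147+0·(-0.121004)≈8.542250; next y=-1/10·3.855794+1/2·8.542250≈3.885546
n=8: y≈3.885546, sp=-3, e=sp−y≈-6.885546; I≈1.584601, D=e−e_prev≈-7.029752; u=1/2·(-6.885546)+1·1.584601+0·(-7.029752)≈-1.858171; next y=-1/10·3.885546+1/2·(-1.858171)≈-1.317640
n=9: y≈-1.317640, sp=-3, e=sp−y≈-1.682360; I≈-0.097758, D=e−e_prev≈5.203186; u=1/2·(-1.682360)+1·(-0.097758)+0·5.203186≈-0.938938; next y=-1/10·(-1.317640)+1/2·(-0.938938)≈-0.337705
n=10: y≈-0.337705, sp=-3, e=sp−y≈-2.662295; I≈-2.760053, D=e−e_prev≈-0.979935; u=1/2·(-2.662295)+1·(-2.760053)+0·(-0.979935)≈-4.091201; next y=-1/10·(-0.337705)+1/2·(-4.091201)≈-2.011830
n=11: y≈-2.011830, sp=-3, e=sp−y≈-0.988170; I≈-3.748223, D=e−e_prev≈1.674125; u=1/2·(-0.988170)+1·(-3.748223)+0·1.674125≈-4.242308; next y=-1/10·(-2.011830)+1/2·(-4.242308)≈-1.919971
n=12: y≈-1.919971, sp=-3, e=sp−y≈-1.080029; I≈-4.828252, D=e−e_prev≈-0.091859; u=1/2·(-1.080029)+1·(-4.828252)+0·(-0.091859)≈-5.368267; next y=-1/10·(-1.919971)+1/2·(-5.368267)≈-2.492136
n=13: y≈-2.492136, sp=-3, e=sp−y≈-0.507864; I≈-5.336116, D=e−e_prev≈0.572165; u=1/2·(-0.507864)+1·(-5.336116)+0·0.572165≈-5.590048; next y=-1/10·(-2.492136)+1/2·(-5.590048)≈-2.545810

0 4 6.000 0.000
1 4 5.500 3.000
2 4 7.325 2.450
3 4 7.424 3.418
4 4 8.077 3.370
5 4 8.210 3.702
6 4 8.459 3.735
7 4 8.542 3.856
8 -3 -1.858 3.886
9 -3 -0.939 -1.318
10 -3 -4.091 -0.338
11 -3 -4.242 -2.012
12 -3 -5.368 -1.920
13 -3 -5.590 -2.492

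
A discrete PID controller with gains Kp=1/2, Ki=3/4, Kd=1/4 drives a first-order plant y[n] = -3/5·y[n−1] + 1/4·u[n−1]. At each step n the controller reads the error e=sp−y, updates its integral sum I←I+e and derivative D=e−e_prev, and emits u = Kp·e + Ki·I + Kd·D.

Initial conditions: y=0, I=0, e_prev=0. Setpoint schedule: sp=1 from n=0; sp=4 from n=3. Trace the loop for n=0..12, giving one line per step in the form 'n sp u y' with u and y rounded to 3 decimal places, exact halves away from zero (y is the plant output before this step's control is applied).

0 1 1.500 0.000
1 1 1.438 0.375
2 1 2.361 0.134
3 4 6.887 0.510
4 4 7.489 1.416
5 4 10.244 1.023
6 4 10.991 1.947
7 4 13.314 1.579
8 4 13.835 2.381
9 4 15.776 2.030
10 4 16.122 2.726
11 4 17.748 2.395
12 4 17.962 3.000

(exact arithmetic carried between steps; '≈' marks a value shown rounded to 6 d.p. or computed from one; I and e_prev carry over from the previous line; the table rounds u and y to 3 d.p., halves away from zero)
n=0: y=0, sp=1, e=sp−y=1; I=1, D=e−e_prev=1; u=1/2·1+3/4·1+1/4·1=1.5; next y=-3/5·0+1/4·1.5=0.375
n=1: y=0.375, sp=1, e=sp−y=0.625; I=1.625, D=e−e_prev=-0.375; u=1/2·0.625+3/4·1.625+1/4·(-0.375)=1.4375; next y=-3/5·0.375+1/4·1.4375=0.134375
n=2: y=0.134375, sp=1, e=sp−y=0.865625; I=2.490625, D=e−e_prev=0.240625; u=1/2·0.865625+3/4·2.490625+1/4·0.240625≈2.360938; next y=-3/5·0.134375+1/4·2.360938≈0.509609
n=3: y≈0.509609, sp=4, e=sp−y≈3.490391; I≈5.981016, D=e−e_prev≈2.624766; u=1/2·3.490391+3/4·5.981016+1/4·2.624766≈6.887148; next y=-3/5·0.509609+1/4·6.887148≈1.416021
n=4: y≈1.416021, sp=4, e=sp−y≈2.583979; I≈8.564994, D=e−e_prev≈-0.906412; u=1/2·2.583979+3/4·8.564994+1/4·(-0.906412)≈7.489132; next y=-3/5·1.416021+1/4·7.489132≈1.022670
n=5: y≈1.022670, sp=4, e=sp−y≈2.977330; I≈11.542324, D=e−e_prev≈0.393351; u=1/2·2.977330+3/4·11.542324+1/4·0.393351≈10.243746; next y=-3/5·1.022670+1/4·10.243746≈1.947334
n=6: y≈1.947334, sp=4, e=sp−y≈2.052666; I≈13.594990, D=e−e_prev≈-0.924664; u=1/2·2.052666+3/4·13.594990+1/4·(-0.924664)≈10.991409; next y=-3/5·1.947334+1/4·10.991409≈1.579452
n=7: y≈1.579452, sp=4, e=sp−y≈2.420548; I≈16.015538, D=e−e_prev≈0.367883; u=1/2·2.420548+3/4·16.015538+1/4·0.367883≈13.313898; next y=-3/5·1.579452+1/4·13.313898≈2.380804
n=8: y≈2.380804, sp=4, e=sp−y≈1.619196; I≈17.634734, D=e−e_prev≈-0.801352; u=1/2·1.619196+3/4·17.634734+1/4·(-0.801352)≈13.835311; next y=-3/5·2.380804+1/4·13.835311≈2.030346
n=9: y≈2.030346, sp=4, e=sp−y≈1.969654; I≈19.604389, D=e−e_prev≈0.350458; u=1/2·1.969654+3/4·19.604389+1/4·0.350458≈15.775733; next y=-3/5·2.030346+1/4·15.775733≈2.725726
n=10: y≈2.725726, sp=4, e=sp−y≈1.274274; I≈20.878663, D=e−e_prev≈-0.695381; u=1/2·1.274274+3/4·20.878663+1/4·(-0.695381)≈16.122289; next y=-3/5·2.725726+1/4·16.122289≈2.395137
n=11: y≈2.395137, sp=4, e=sp−y≈1.604863; I≈22.483526, D=e−e_prev≈0.330589; u=1/2·1.604863+3/4·22.483526+1/4·0.330589≈17.747724; next y=-3/5·2.395137+1/4·17.747724≈2.999849
n=12: y≈2.999849, sp=4, e=sp−y≈1.000151; I≈23.483677, D=e−e_prev≈-0.604712; u=1/2·1.000151+3/4·23.483677+1/4·(-0.604712)≈17.961655; next y=-3/5·2.999849+1/4·17.961655≈2.690504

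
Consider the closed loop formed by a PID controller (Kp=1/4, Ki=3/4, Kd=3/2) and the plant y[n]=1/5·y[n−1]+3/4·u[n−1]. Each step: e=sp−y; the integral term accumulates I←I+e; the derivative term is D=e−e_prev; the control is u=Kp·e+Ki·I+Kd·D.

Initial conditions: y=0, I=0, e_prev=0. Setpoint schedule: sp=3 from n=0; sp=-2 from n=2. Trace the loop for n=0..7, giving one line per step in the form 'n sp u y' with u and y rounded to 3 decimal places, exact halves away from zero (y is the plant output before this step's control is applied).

0 3 7.500 0.000
1 3 -8.813 5.625
2 -2 12.930 -5.484
3 -2 -28.833 8.600
4 -2 55.607 -19.905
5 -2 -117.794 37.724
6 -2 235.168 -80.801
7 -2 -486.060 160.216

(exact arithmetic carried between steps; '≈' marks a value shown rounded to 6 d.p. or computed from one; I and e_prev carry over from the previous line; the table rounds u and y to 3 d.p., halves away from zero)
n=0: y=0, sp=3, e=sp−y=3; I=3, D=e−e_prev=3; u=1/4·3+3/4·3+3/2·3=7.5; next y=1/5·0+3/4·7.5=5.625
n=1: y=5.625, sp=3, e=sp−y=-2.625; I=0.375, D=e−e_prev=-5.625; u=1/4·(-2.625)+3/4·0.375+3/2·(-5.625)=-8.8125; next y=1/5·5.625+3/4·(-8.8125)=-5.484375
n=2: y=-5.484375, sp=-2, e=sp−y=3.484375; I=3.859375, D=e−e_prev=6.109375; u=1/4·3.484375+3/4·3.859375+3/2·6.109375≈12.929688; next y=1/5·(-5.484375)+3/4·12.929688≈8.600391
n=3: y≈8.600391, sp=-2, e=sp−y≈-10.600391; I≈-6.741016, D=e−e_prev≈-14.084766; u=1/4·(-10.600391)+3/4·(-6.741016)+3/2·(-14.084766)≈-28.833008; next y=1/5·8.600391+3/4·(-28.833008)≈-19.904678
n=4: y≈-19.904678, sp=-2, e=sp−y≈17.904678; I≈11.163662, D=e−e_prev≈28.505068; u=1/4·17.904678+3/4·11.163662+3/2·28.505068≈55.606519; next y=1/5·(-19.904678)+3/4·55.606519≈37.723953
n=5: y≈37.723953, sp=-2, e=sp−y≈-39.723953; I≈-28.560291, D=e−e_prev≈-57.628631; u=1/4·(-39.723953)+3/4·(-28.560291)+3/2·(-57.628631)≈-117.794153; next y=1/5·37.723953+3/4·(-117.794153)≈-80.800824
n=6: y≈-80.800824, sp=-2, e=sp−y≈78.800824; I≈50.240533, D=e−e_prev≈118.524778; u=1/4·78.800824+3/4·50.240533+3/2·118.524778≈235.167773; next y=1/5·(-80.800824)+3/4·235.167773≈160.215665
n=7: y≈160.215665, sp=-2, e=sp−y≈-162.215665; I≈-111.975131, D=e−e_prev≈-241.016489; u=1/4·(-162.215665)+3/4·(-111.975131)+3/2·(-241.016489)≈-486.059998; next y=1/5·160.215665+3/4·(-486.059998)≈-332.501866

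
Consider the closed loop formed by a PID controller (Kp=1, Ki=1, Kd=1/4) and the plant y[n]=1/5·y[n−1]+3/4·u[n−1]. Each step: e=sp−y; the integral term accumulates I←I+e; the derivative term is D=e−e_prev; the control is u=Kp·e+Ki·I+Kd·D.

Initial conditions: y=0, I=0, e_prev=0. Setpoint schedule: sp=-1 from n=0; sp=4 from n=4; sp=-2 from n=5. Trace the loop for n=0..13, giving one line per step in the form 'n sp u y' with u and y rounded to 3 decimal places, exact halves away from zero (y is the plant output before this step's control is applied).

(exact arithmetic carried between steps; '≈' marks a value shown rounded to 6 d.p. or computed from one; I and e_prev carry over from the previous line; the table rounds u and y to 3 d.p., halves away from zero)
n=0: y=0, sp=-1, e=sp−y=-1; I=-1, D=e−e_prev=-1; u=1·(-1)+1·(-1)+1/4·(-1)=-2.25; next y=1/5·0+3/4·(-2.25)=-1.6875
n=1: y=-1.6875, sp=-1, e=sp−y=0.6875; I=-0.3125, D=e−e_prev=1.6875; u=1·0.6875+1·(-0.3125)+1/4·1.6875=0.796875; next y=1/5·(-1.6875)+3/4·0.796875≈0.260156
n=2: y≈0.260156, sp=-1, e=sp−y≈-1.260156; I≈-1.572656, D=e−e_prev≈-1.947656; u=1·(-1.260156)+1·(-1.572656)+1/4·(-1.947656)≈-3.319727; next y=1/5·0.260156+3/4·(-3.319727)≈-2.437764
n=3: y≈-2.437764, sp=-1, e=sp−y≈1.437764; I≈-0.134893, D=e−e_prev≈2.697920; u=1·1.437764+1·(-0.134893)+1/4·2.697920≈1.977351; next y=1/5·(-2.437764)+3/4·1.977351≈0.995461
n=4: y≈0.995461, sp=4, e=sp−y≈3.004539; I≈2.869647, D=e−e_prev≈1.566776; u=1·3.004539+1·2.869647+1/4·1.566776≈6.265880; next y=1/5·0.995461+3/4·6.265880≈4.898502
n=5: y≈4.898502, sp=-2, e=sp−y≈-6.898502; I≈-4.028855, D=e−e_prev≈-9.903042; u=1·(-6.898502)+1·(-4.028855)+1/4·(-9.903042)≈-13.403118; next y=1/5·4.898502+3/4·(-13.403118)≈-9.072638
n=6: y≈-9.072638, sp=-2, e=sp−y≈7.072638; I≈3.043783, D=e−e_prev≈13.971140; u=1·7.072638+1·3.043783+1/4·13.971140≈13.609206; next y=1/5·(-9.072638)+3/4·13.609206≈8.392377
n=7: y≈8.392377, sp=-2, e=sp−y≈-10.392377; I≈-7.348594, D=e−e_prev≈-17.465015; u=1·(-10.392377)+1·(-7.348594)+1/4·(-17.465015)≈-22.107225; next y=1/5·8.392377+3/4·(-22.107225)≈-14.901943
n=8: y≈-14.901943, sp=-2, e=sp−y≈12.901943; I≈5.553349, D=e−e_prev≈23.294320; u=1·12.901943+1·5.553349+1/4·23.294320≈24.278872; next y=1/5·(-14.901943)+3/4·24.278872≈15.228766
n=9: y≈15.228766, sp=-2, e=sp−y≈-17.228766; I≈-11.675416, D=e−e_prev≈-30.130709; u=1·(-17.228766)+1·(-11.675416)+1/4·(-30.130709)≈-36.436859; next y=1/5·15.228766+3/4·(-36.436859)≈-24.281891
n=10: y≈-24.281891, sp=-2, e=sp−y≈22.281891; I≈10.606475, D=e−e_prev≈39.510657; u=1·22.281891+1·10.606475+1/4·39.510657≈42.766030; next y=1/5·(-24.281891)+3/4·42.766030≈27.218144
n=11: y≈27.218144, sp=-2, e=sp−y≈-29.218144; I≈-18.611670, D=e−e_prev≈-51.500036; u=1·(-29.218144)+1·(-18.611670)+1/4·(-51.500036)≈-60.704823; next y=1/5·27.218144+3/4·(-60.704823)≈-40.084988
n=12: y≈-40.084988, sp=-2, e=sp−y≈38.084988; I≈19.473319, D=e−e_prev≈67.303133; u=1·38.084988+1·19.473319+1/4·67.303133≈74.384090; next y=1/5·(-40.084988)+3/4·74.384090≈47.771070
n=13: y≈47.771070, sp=-2, e=sp−y≈-49.771070; I≈-30.297751, D=e−e_prev≈-87.856058; u=1·(-49.771070)+1·(-30.297751)+1/4·(-87.856058)≈-102.032836; next y=1/5·47.771070+3/4·(-102.032836)≈-66.970413

0 -1 -2.250 0.000
1 -1 0.797 -1.688
2 -1 -3.320 0.260
3 -1 1.977 -2.438
4 4 6.266 0.995
5 -2 -13.403 4.899
6 -2 13.609 -9.073
7 -2 -22.107 8.392
8 -2 24.279 -14.902
9 -2 -36.437 15.229
10 -2 42.766 -24.282
11 -2 -60.705 27.218
12 -2 74.384 -40.085
13 -2 -102.033 47.771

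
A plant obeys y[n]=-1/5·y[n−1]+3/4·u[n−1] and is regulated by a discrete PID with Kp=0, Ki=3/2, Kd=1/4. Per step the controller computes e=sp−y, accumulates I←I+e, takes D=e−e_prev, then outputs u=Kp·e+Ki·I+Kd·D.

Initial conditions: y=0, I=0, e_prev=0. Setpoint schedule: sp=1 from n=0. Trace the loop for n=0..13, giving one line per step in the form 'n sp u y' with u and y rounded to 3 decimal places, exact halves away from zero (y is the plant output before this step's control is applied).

(exact arithmetic carried between steps; '≈' marks a value shown rounded to 6 d.p. or computed from one; I and e_prev carry over from the previous line; the table rounds u and y to 3 d.p., halves away from zero)
n=0: y=0, sp=1, e=sp−y=1; I=1, D=e−e_prev=1; u=0·1+3/2·1+1/4·1=1.75; next y=-1/5·0+3/4·1.75=1.3125
n=1: y=1.3125, sp=1, e=sp−y=-0.3125; I=0.6875, D=e−e_prev=-1.3125; u=0·(-0.3125)+3/2·0.6875+1/4·(-1.3125)=0.703125; next y=-1/5·1.3125+3/4·0.703125≈0.264844
n=2: y≈0.264844, sp=1, e=sp−y≈0.735156; I≈1.422656, D=e−e_prev≈1.047656; u=0·0.735156+3/2·1.422656+1/4·1.047656≈2.395898; next y=-1/5·0.264844+3/4·2.395898≈1.743955
n=3: y≈1.743955, sp=1, e=sp−y≈-0.743955; I≈0.678701, D=e−e_prev≈-1.479111; u=0·(-0.743955)+3/2·0.678701+1/4·(-1.479111)≈0.648274; next y=-1/5·1.743955+3/4·0.648274≈0.137414
n=4: y≈0.137414, sp=1, e=sp−y≈0.862586; I≈1.541287, D=e−e_prev≈1.606541; u=0·0.862586+3/2·1.541287+1/4·1.606541≈2.713565; next y=-1/5·0.137414+3/4·2.713565≈2.007691
n=5: y≈2.007691, sp=1, e=sp−y≈-1.007691; I≈0.533596, D=e−e_prev≈-1.870277; u=0·(-1.007691)+3/2·0.533596+1/4·(-1.870277)≈0.332824; next y=-1/5·2.007691+3/4·0.332824≈-0.151920
n=6: y≈-0.151920, sp=1, e=sp−y≈1.151920; I≈1.685516, D=e−e_prev≈2.159611; u=0·1.151920+3/2·1.685516+1/4·2.159611≈3.068176; next y=-1/5·(-0.151920)+3/4·3.068176≈2.331516
n=7: y≈2.331516, sp=1, e=sp−y≈-1.331516; I≈0.353999, D=e−e_prev≈-2.483436; u=0·(-1.331516)+3/2·0.353999+1/4·(-2.483436)≈-0.089860; next y=-1/5·2.331516+3/4·(-0.089860)≈-0.533698
n=8: y≈-0.533698, sp=1, e=sp−y≈1.533698; I≈1.887698, D=e−e_prev≈2.865214; u=0·1.533698+3/2·1.887698+1/4·2.865214≈3.547850; next y=-1/5·(-0.533698)+3/4·3.547850≈2.767627
n=9: y≈2.767627, sp=1, e=sp−y≈-1.767627; I≈0.120071, D=e−e_prev≈-3.301325; u=0·(-1.767627)+3/2·0.120071+1/4·(-3.301325)≈-0.645225; next y=-1/5·2.767627+3/4·(-0.645225)≈-1.037445
n=10: y≈-1.037445, sp=1, e=sp−y≈2.037445; I≈2.157515, D=e−e_prev≈3.805072; u=0·2.037445+3/2·2.157515+1/4·3.805072≈4.187540; next y=-1/5·(-1.037445)+3/4·4.187540≈3.348144
n=11: y≈3.348144, sp=1, e=sp−y≈-2.348144; I≈-0.190629, D=e−e_prev≈-4.385589; u=0·(-2.348144)+3/2·(-0.190629)+1/4·(-4.385589)≈-1.382341; next y=-1/5·3.348144+3/4·(-1.382341)≈-1.706385
n=12: y≈-1.706385, sp=1, e=sp−y≈2.706385; I≈2.515755, D=e−e_prev≈5.054529; u=0·2.706385+3/2·2.515755+1/4·5.054529≈5.037265; next y=-1/5·(-1.706385)+3/4·5.037265≈4.119226
n=13: y≈4.119226, sp=1, e=sp−y≈-3.119226; I≈-0.603471, D=e−e_prev≈-5.825610; u=0·(-3.119226)+3/2·(-0.603471)+1/4·(-5.825610)≈-2.361608; next y=-1/5·4.119226+3/4·(-2.361608)≈-2.595051

0 1 1.750 0.000
1 1 0.703 1.313
2 1 2.396 0.265
3 1 0.648 1.744
4 1 2.714 0.137
5 1 0.333 2.008
6 1 3.068 -0.152
7 1 -0.090 2.332
8 1 3.548 -0.534
9 1 -0.645 2.768
10 1 4.188 -1.037
11 1 -1.382 3.348
12 1 5.037 -1.706
13 1 -2.362 4.119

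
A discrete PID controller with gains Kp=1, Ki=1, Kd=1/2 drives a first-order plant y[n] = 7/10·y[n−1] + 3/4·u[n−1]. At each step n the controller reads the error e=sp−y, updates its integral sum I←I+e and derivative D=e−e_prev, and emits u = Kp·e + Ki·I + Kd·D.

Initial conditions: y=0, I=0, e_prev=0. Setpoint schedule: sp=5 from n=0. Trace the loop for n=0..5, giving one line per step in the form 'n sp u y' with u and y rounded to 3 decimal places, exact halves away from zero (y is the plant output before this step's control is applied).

0 5 12.500 0.000
1 5 -8.438 9.375
2 5 14.727 0.234
3 5 -12.515 11.209
4 5 18.635 -1.540
5 5 -17.295 12.899

(exact arithmetic carried between steps; '≈' marks a value shown rounded to 6 d.p. or computed from one; I and e_prev carry over from the previous line; the table rounds u and y to 3 d.p., halves away from zero)
n=0: y=0, sp=5, e=sp−y=5; I=5, D=e−e_prev=5; u=1·5+1·5+1/2·5=12.5; next y=7/10·0+3/4·12.5=9.375
n=1: y=9.375, sp=5, e=sp−y=-4.375; I=0.625, D=e−e_prev=-9.375; u=1·(-4.375)+1·0.625+1/2·(-9.375)=-8.4375; next y=7/10·9.375+3/4·(-8.4375)=0.234375
n=2: y=0.234375, sp=5, e=sp−y=4.765625; I=5.390625, D=e−e_prev=9.140625; u=1·4.765625+1·5.390625+1/2·9.140625≈14.726563; next y=7/10·0.234375+3/4·14.726563≈11.208984
n=3: y≈11.208984, sp=5, e=sp−y≈-6.208984; I≈-0.818359, D=e−e_prev≈-10.974609; u=1·(-6.208984)+1·(-0.818359)+1/2·(-10.974609)≈-12.514648; next y=7/10·11.208984+3/4·(-12.514648)≈-1.539697
n=4: y≈-1.539697, sp=5, e=sp−y≈6.539697; I≈5.721338, D=e−e_prev≈12.748682; u=1·6.539697+1·5.721338+1/2·12.748682≈18.635376; next y=7/10·(-1.539697)+3/4·18.635376≈12.898744
n=5: y≈12.898744, sp=5, e=sp−y≈-7.898744; I≈-2.177406, D=e−e_prev≈-14.438441; u=1·(-7.898744)+1·(-2.177406)+1/2·(-14.438441)≈-17.295370; next y=7/10·12.898744+3/4·(-17.295370)≈-3.942407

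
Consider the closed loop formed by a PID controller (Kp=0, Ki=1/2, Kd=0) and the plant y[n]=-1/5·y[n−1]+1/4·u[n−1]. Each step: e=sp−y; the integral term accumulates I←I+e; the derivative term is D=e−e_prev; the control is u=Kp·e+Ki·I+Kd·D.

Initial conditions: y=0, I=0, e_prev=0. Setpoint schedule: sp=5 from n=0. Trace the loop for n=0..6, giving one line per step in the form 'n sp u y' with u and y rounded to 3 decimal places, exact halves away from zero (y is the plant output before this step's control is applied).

0 5 2.500 0.000
1 5 4.688 0.625
2 5 6.664 1.047
3 5 8.436 1.457
4 5 10.027 1.818
5 5 11.455 2.143
6 5 12.738 2.435

(exact arithmetic carried between steps; '≈' marks a value shown rounded to 6 d.p. or computed from one; I and e_prev carry over from the previous line; the table rounds u and y to 3 d.p., halves away from zero)
n=0: y=0, sp=5, e=sp−y=5; I=5, D=e−e_prev=5; u=0·5+1/2·5+0·5=2.5; next y=-1/5·0+1/4·2.5=0.625
n=1: y=0.625, sp=5, e=sp−y=4.375; I=9.375, D=e−e_prev=-0.625; u=0·4.375+1/2·9.375+0·(-0.625)=4.6875; next y=-1/5·0.625+1/4·4.6875=1.046875
n=2: y=1.046875, sp=5, e=sp−y=3.953125; I=13.328125, D=e−e_prev=-0.421875; u=0·3.953125+1/2·13.328125+0·(-0.421875)≈6.664063; next y=-1/5·1.046875+1/4·6.664063≈1.456641
n=3: y≈1.456641, sp=5, e=sp−y≈3.543359; I≈16.871484, D=e−e_prev≈-0.409766; u=0·3.543359+1/2·16.871484+0·(-0.409766)≈8.435742; next y=-1/5·1.456641+1/4·8.435742≈1.817607
n=4: y≈1.817607, sp=5, e=sp−y≈3.182393; I≈20.053877, D=e−e_prev≈-0.360967; u=0·3.182393+1/2·20.053877+0·(-0.360967)≈10.026938; next y=-1/5·1.817607+1/4·10.026938≈2.143213
n=5: y≈2.143213, sp=5, e=sp−y≈2.856787; I≈22.910664, D=e−e_prev≈-0.325606; u=0·2.856787+1/2·22.910664+0·(-0.325606)≈11.455332; next y=-1/5·2.143213+1/4·11.455332≈2.435190
n=6: y≈2.435190, sp=5, e=sp−y≈2.564810; I≈25.475473, D=e−e_prev≈-0.291977; u=0·2.564810+1/2·25.475473+0·(-0.291977)≈12.737737; next y=-1/5·2.435190+1/4·12.737737≈2.697396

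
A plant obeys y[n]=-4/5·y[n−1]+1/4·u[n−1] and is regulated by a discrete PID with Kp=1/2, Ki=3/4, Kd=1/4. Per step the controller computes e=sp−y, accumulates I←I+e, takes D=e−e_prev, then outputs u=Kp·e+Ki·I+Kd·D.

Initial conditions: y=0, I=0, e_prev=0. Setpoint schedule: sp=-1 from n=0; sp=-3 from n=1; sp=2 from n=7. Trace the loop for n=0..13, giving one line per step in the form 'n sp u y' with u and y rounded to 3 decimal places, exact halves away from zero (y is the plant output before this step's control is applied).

(exact arithmetic carried between steps; '≈' marks a value shown rounded to 6 d.p. or computed from one; I and e_prev carry over from the previous line; the table rounds u and y to 3 d.p., halves away from zero)
n=0: y=0, sp=-1, e=sp−y=-1; I=-1, D=e−e_prev=-1; u=1/2·(-1)+3/4·(-1)+1/4·(-1)=-1.5; next y=-4/5·0+1/4·(-1.5)=-0.375
n=1: y=-0.375, sp=-3, e=sp−y=-2.625; I=-3.625, D=e−e_prev=-1.625; u=1/2·(-2.625)+3/4·(-3.625)+1/4·(-1.625)=-4.4375; next y=-4/5·(-0.375)+1/4·(-4.4375)=-0.809375
n=2: y=-0.809375, sp=-3, e=sp−y=-2.190625; I=-5.815625, D=e−e_prev=0.434375; u=1/2·(-2.190625)+3/4·(-5.815625)+1/4·0.434375≈-5.348438; next y=-4/5·(-0.809375)+1/4·(-5.348438)≈-0.689609
n=3: y≈-0.689609, sp=-3, e=sp−y≈-2.310391; I≈-8.126016, D=e−e_prev≈-0.119766; u=1/2·(-2.310391)+3/4·(-8.126016)+1/4·(-0.119766)≈-7.279648; next y=-4/5·(-0.689609)+1/4·(-7.279648)≈-1.268225
n=4: y≈-1.268225, sp=-3, e=sp−y≈-1.731775; I≈-9.857791, D=e−e_prev≈0.578615; u=1/2·(-1.731775)+3/4·(-9.857791)+1/4·0.578615≈-8.114577; next y=-4/5·(-1.268225)+1/4·(-8.114577)≈-1.014065
n=5: y≈-1.014065, sp=-3, e=sp−y≈-1.985935; I≈-11.843726, D=e−e_prev≈-0.254160; u=1/2·(-1.985935)+3/4·(-11.843726)+1/4·(-0.254160)≈-9.939303; next y=-4/5·(-1.014065)+1/4·(-9.939303)≈-1.673574
n=6: y≈-1.673574, sp=-3, e=sp−y≈-1.326426; I≈-13.170152, D=e−e_prev≈0.659509; u=1/2·(-1.326426)+3/4·(-13.170152)+1/4·0.659509≈-10.375950; next y=-4/5·(-1.673574)+1/4·(-10.375950)≈-1.255128
n=7: y≈-1.255128, sp=2, e=sp−y≈3.255128; I≈-9.915024, D=e−e_prev≈4.581554; u=1/2·3.255128+3/4·(-9.915024)+1/4·4.581554≈-4.663315; next y=-4/5·(-1.255128)+1/4·(-4.663315)≈-0.161726
n=8: y≈-0.161726, sp=2, e=sp−y≈2.161726; I≈-7.753298, D=e−e_prev≈-1.093402; u=1/2·2.161726+3/4·(-7.753298)+1/4·(-1.093402)≈-5.007461; next y=-4/5·(-0.161726)+1/4·(-5.007461)≈-1.122484
n=9: y≈-1.122484, sp=2, e=sp−y≈3.122484; I≈-4.630814, D=e−e_prev≈0.960758; u=1/2·3.122484+3/4·(-4.630814)+1/4·0.960758≈-1.671679; next y=-4/5·(-1.122484)+1/4·(-1.671679)≈0.480068
n=10: y≈0.480068, sp=2, e=sp−y≈1.519932; I≈-3.110881, D=e−e_prev≈-1.602552; u=1/2·1.519932+3/4·(-3.110881)+1/4·(-1.602552)≈-1.973833; next y=-4/5·0.480068+1/4·(-1.973833)≈-0.877513
n=11: y≈-0.877513, sp=2, e=sp−y≈2.877513; I≈-0.233369, D=e−e_prev≈1.357580; u=1/2·2.877513+3/4·(-0.233369)+1/4·1.357580≈1.603125; next y=-4/5·(-0.877513)+1/4·1.603125≈1.102791
n=12: y≈1.102791, sp=2, e=sp−y≈0.897209; I≈0.663840, D=e−e_prev≈-1.980304; u=1/2·0.897209+3/4·0.663840+1/4·(-1.980304)≈0.451408; next y=-4/5·1.102791+1/4·0.451408≈-0.769381
n=13: y≈-0.769381, sp=2, e=sp−y≈2.769381; I≈3.433221, D=e−e_prev≈1.872172; u=1/2·2.769381+3/4·3.433221+1/4·1.872172≈4.427649; next y=-4/5·(-0.769381)+1/4·4.427649≈1.722417

0 -1 -1.500 0.000
1 -3 -4.438 -0.375
2 -3 -5.348 -0.809
3 -3 -7.280 -0.690
4 -3 -8.115 -1.268
5 -3 -9.939 -1.014
6 -3 -10.376 -1.674
7 2 -4.663 -1.255
8 2 -5.007 -0.162
9 2 -1.672 -1.122
10 2 -1.974 0.480
11 2 1.603 -0.878
12 2 0.451 1.103
13 2 4.428 -0.769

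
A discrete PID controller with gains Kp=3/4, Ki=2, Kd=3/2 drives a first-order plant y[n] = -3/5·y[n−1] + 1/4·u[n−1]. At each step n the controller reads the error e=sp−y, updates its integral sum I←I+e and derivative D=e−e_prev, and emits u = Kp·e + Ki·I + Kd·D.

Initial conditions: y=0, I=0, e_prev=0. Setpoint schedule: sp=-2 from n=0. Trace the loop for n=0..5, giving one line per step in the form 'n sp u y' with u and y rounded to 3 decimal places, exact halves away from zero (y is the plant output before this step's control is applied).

(exact arithmetic carried between steps; '≈' marks a value shown rounded to 6 d.p. or computed from one; I and e_prev carry over from the previous line; the table rounds u and y to 3 d.p., halves away from zero)
n=0: y=0, sp=-2, e=sp−y=-2; I=-2, D=e−e_prev=-2; u=3/4·(-2)+2·(-2)+3/2·(-2)=-8.5; next y=-3/5·0+1/4·(-8.5)=-2.125
n=1: y=-2.125, sp=-2, e=sp−y=0.125; I=-1.875, D=e−e_prev=2.125; u=3/4·0.125+2·(-1.875)+3/2·2.125=-0.46875; next y=-3/5·(-2.125)+1/4·(-0.46875)≈1.157813
n=2: y≈1.157813, sp=-2, e=sp−y≈-3.157813; I≈-5.032813, D=e−e_prev≈-3.282813; u=3/4·(-3.157813)+2·(-5.032813)+3/2·(-3.282813)≈-17.358203; next y=-3/5·1.157813+1/4·(-17.358203)≈-5.034238
n=3: y≈-5.034238, sp=-2, e=sp−y≈3.034238; I≈-1.998574, D=e−e_prev≈6.192051; u=3/4·3.034238+2·(-1.998574)+3/2·6.192051≈7.566606; next y=-3/5·(-5.034238)+1/4·7.566606≈4.912195
n=4: y≈4.912195, sp=-2, e=sp−y≈-6.912195; I≈-8.910769, D=e−e_prev≈-9.946433; u=3/4·(-6.912195)+2·(-8.910769)+3/2·(-9.946433)≈-37.925333; next y=-3/5·4.912195+1/4·(-37.925333)≈-12.428650
n=5: y≈-12.428650, sp=-2, e=sp−y≈10.428650; I≈1.517881, D=e−e_prev≈17.340845; u=3/4·10.428650+2·1.517881+3/2·17.340845≈36.868517; next y=-3/5·(-12.428650)+1/4·36.868517≈16.674319

0 -2 -8.500 0.000
1 -2 -0.469 -2.125
2 -2 -17.358 1.158
3 -2 7.567 -5.034
4 -2 -37.925 4.912
5 -2 36.869 -12.429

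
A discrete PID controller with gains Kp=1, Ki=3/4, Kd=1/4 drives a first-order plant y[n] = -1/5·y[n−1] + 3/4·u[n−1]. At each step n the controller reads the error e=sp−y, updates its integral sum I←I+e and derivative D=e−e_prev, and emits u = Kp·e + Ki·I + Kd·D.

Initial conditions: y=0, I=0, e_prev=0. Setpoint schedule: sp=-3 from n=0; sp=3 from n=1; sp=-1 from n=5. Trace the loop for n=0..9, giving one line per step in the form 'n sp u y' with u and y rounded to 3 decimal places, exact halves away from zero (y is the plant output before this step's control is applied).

0 -3 -6.000 0.000
1 3 13.500 -4.500
2 3 -14.550 11.025
3 3 31.598 -13.118
4 3 -41.228 26.322
5 -1 68.155 -36.186
6 -1 -109.160 58.353
7 -1 173.747 -93.541
8 -1 -279.939 149.019
9 -1 445.740 -239.758

(exact arithmetic carried between steps; '≈' marks a value shown rounded to 6 d.p. or computed from one; I and e_prev carry over from the previous line; the table rounds u and y to 3 d.p., halves away from zero)
n=0: y=0, sp=-3, e=sp−y=-3; I=-3, D=e−e_prev=-3; u=1·(-3)+3/4·(-3)+1/4·(-3)=-6; next y=-1/5·0+3/4·(-6)=-4.5
n=1: y=-4.5, sp=3, e=sp−y=7.5; I=4.5, D=e−e_prev=10.5; u=1·7.5+3/4·4.5+1/4·10.5=13.5; next y=-1/5·(-4.5)+3/4·13.5=11.025
n=2: y=11.025, sp=3, e=sp−y=-8.025; I=-3.525, D=e−e_prev=-15.525; u=1·(-8.025)+3/4·(-3.525)+1/4·(-15.525)=-14.55; next y=-1/5·11.025+3/4·(-14.55)=-13.1175
n=3: y=-13.1175, sp=3, e=sp−y=16.1175; I=12.5925, D=e−e_prev=24.1425; u=1·16.1175+3/4·12.5925+1/4·24.1425=31.5975; next y=-1/5·(-13.1175)+3/4·31.5975=26.321625
n=4: y=26.321625, sp=3, e=sp−y=-23.321625; I=-10.729125, D=e−e_prev=-39.439125; u=1·(-23.321625)+3/4·(-10.729125)+1/4·(-39.439125)=-41.22825; next y=-1/5·26.321625+3/4·(-41.22825)≈-36.185513
n=5: y≈-36.185513, sp=-1, e=sp−y≈35.185513; I≈24.456388, D=e−e_prev≈58.507138; u=1·35.185513+3/4·24.456388+1/4·58.507138≈68.154588; next y=-1/5·(-36.185513)+3/4·68.154588≈58.353043
n=6: y≈58.353043, sp=-1, e=sp−y≈-59.353043; I≈-34.896656, D=e−e_prev≈-94.538556; u=1·(-59.353043)+3/4·(-34.896656)+1/4·(-94.538556)≈-109.160174; next y=-1/5·58.353043+3/4·(-109.160174)≈-93.540739
n=7: y≈-93.540739, sp=-1, e=sp−y≈92.540739; I≈57.644083, D=e−e_prev≈151.893782; u=1·92.540739+3/4·57.644083+1/4·151.893782≈173.747247; next y=-1/5·(-93.540739)+3/4·173.747247≈149.018583
n=8: y≈149.018583, sp=-1, e=sp−y≈-150.018583; I≈-92.374500, D=e−e_prev≈-242.559322; u=1·(-150.018583)+3/4·(-92.374500)+1/4·(-242.559322)≈-279.939288; next y=-1/5·149.018583+3/4·(-279.939288)≈-239.758183
n=9: y≈-239.758183, sp=-1, e=sp−y≈238.758183; I≈146.383683, D=e−e_prev≈388.776766; u=1·238.758183+3/4·146.383683+1/4·388.776766≈445.740137; next y=-1/5·(-239.758183)+3/4·445.740137≈382.256739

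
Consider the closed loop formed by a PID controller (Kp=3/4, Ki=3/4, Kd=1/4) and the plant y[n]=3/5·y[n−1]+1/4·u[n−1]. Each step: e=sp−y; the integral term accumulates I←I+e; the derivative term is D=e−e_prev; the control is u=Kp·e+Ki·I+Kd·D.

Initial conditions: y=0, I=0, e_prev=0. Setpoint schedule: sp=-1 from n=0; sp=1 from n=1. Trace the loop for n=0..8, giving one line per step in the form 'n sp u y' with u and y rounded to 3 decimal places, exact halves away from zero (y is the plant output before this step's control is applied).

(exact arithmetic carried between steps; '≈' marks a value shown rounded to 6 d.p. or computed from one; I and e_prev carry over from the previous line; the table rounds u and y to 3 d.p., halves away from zero)
n=0: y=0, sp=-1, e=sp−y=-1; I=-1, D=e−e_prev=-1; u=3/4·(-1)+3/4·(-1)+1/4·(-1)=-1.75; next y=3/5·0+1/4·(-1.75)=-0.4375
n=1: y=-0.4375, sp=1, e=sp−y=1.4375; I=0.4375, D=e−e_prev=2.4375; u=3/4·1.4375+3/4·0.4375+1/4·2.4375=2.015625; next y=3/5·(-0.4375)+1/4·2.015625≈0.241406
n=2: y≈0.241406, sp=1, e=sp−y≈0.758594; I≈1.196094, D=e−e_prev≈-0.678906; u=3/4·0.758594+3/4·1.196094+1/4·(-0.678906)≈1.296289; next y=3/5·0.241406+1/4·1.296289≈0.468916
n=3: y≈0.468916, sp=1, e=sp−y≈0.531084; I≈1.727178, D=e−e_prev≈-0.227510; u=3/4·0.531084+3/4·1.727178+1/4·(-0.227510)≈1.636819; next y=3/5·0.468916+1/4·1.636819≈0.690554
n=4: y≈0.690554, sp=1, e=sp−y≈0.309446; I≈2.036623, D=e−e_prev≈-0.221638; u=3/4·0.309446+3/4·2.036623+1/4·(-0.221638)≈1.704142; next y=3/5·0.690554+1/4·1.704142≈0.840368
n=5: y≈0.840368, sp=1, e=sp−y≈0.159632; I≈2.196255, D=e−e_prev≈-0.149814; u=3/4·0.159632+3/4·2.196255+1/4·(-0.149814)≈1.729462; next y=3/5·0.840368+1/4·1.729462≈0.936586
n=6: y≈0.936586, sp=1, e=sp−y≈0.063414; I≈2.259669, D=e−e_prev≈-0.096218; u=3/4·0.063414+3/4·2.259669+1/4·(-0.096218)≈1.718257; next y=3/5·0.936586+1/4·1.718257≈0.991516
n=7: y≈0.991516, sp=1, e=sp−y≈0.008484; I≈2.268153, D=e−e_prev≈-0.054930; u=3/4·0.008484+3/4·2.268153+1/4·(-0.054930)≈1.693745; next y=3/5·0.991516+1/4·1.693745≈1.018346
n=8: y≈1.018346, sp=1, e=sp−y≈-0.018346; I≈2.249807, D=e−e_prev≈-0.026830; u=3/4·(-0.018346)+3/4·2.249807+1/4·(-0.026830)≈1.666888; next y=3/5·1.018346+1/4·1.666888≈1.027730

0 -1 -1.750 0.000
1 1 2.016 -0.438
2 1 1.296 0.241
3 1 1.637 0.469
4 1 1.704 0.691
5 1 1.729 0.840
6 1 1.718 0.937
7 1 1.694 0.992
8 1 1.667 1.018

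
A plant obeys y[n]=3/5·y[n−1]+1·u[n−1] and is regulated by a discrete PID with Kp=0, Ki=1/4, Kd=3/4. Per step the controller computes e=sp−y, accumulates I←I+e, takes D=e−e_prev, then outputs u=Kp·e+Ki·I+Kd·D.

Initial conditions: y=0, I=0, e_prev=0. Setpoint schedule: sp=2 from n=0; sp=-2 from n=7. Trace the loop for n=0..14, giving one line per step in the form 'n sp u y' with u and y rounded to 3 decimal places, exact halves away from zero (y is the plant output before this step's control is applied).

0 2 2.000 0.000
1 2 -1.000 2.000
2 2 2.300 0.200
3 2 -0.820 2.420
4 2 2.528 0.632
5 2 -0.746 2.907
6 2 2.642 0.998
7 -2 -4.782 3.241
8 -2 4.669 -2.837
9 -2 -5.485 2.966
10 -2 4.298 -3.705
11 -2 -6.059 2.075
12 -2 4.146 -4.814
13 -2 -6.389 1.257
14 -2 4.242 -5.634

(exact arithmetic carried between steps; '≈' marks a value shown rounded to 6 d.p. or computed from one; I and e_prev carry over from the previous line; the table rounds u and y to 3 d.p., halves away from zero)
n=0: y=0, sp=2, e=sp−y=2; I=2, D=e−e_prev=2; u=0·2+1/4·2+3/4·2=2; next y=3/5·0+1·2=2
n=1: y=2, sp=2, e=sp−y=0; I=2, D=e−e_prev=-2; u=0·0+1/4·2+3/4·(-2)=-1; next y=3/5·2+1·(-1)=0.2
n=2: y=0.2, sp=2, e=sp−y=1.8; I=3.8, D=e−e_prev=1.8; u=0·1.8+1/4·3.8+3/4·1.8=2.3; next y=3/5·0.2+1·2.3=2.42
n=3: y=2.42, sp=2, e=sp−y=-0.42; I=3.38, D=e−e_prev=-2.22; u=0·(-0.42)+1/4·3.38+3/4·(-2.22)=-0.82; next y=3/5·2.42+1·(-0.82)=0.632
n=4: y=0.632, sp=2, e=sp−y=1.368; I=4.748, D=e−e_prev=1.788; u=0·1.368+1/4·4.748+3/4·1.788=2.528; next y=3/5·0.632+1·2.528=2.9072
n=5: y=2.9072, sp=2, e=sp−y=-0.9072; I=3.8408, D=e−e_prev=-2.2752; u=0·(-0.9072)+1/4·3.8408+3/4·(-2.2752)=-0.7462; next y=3/5·2.9072+1·(-0.7462)=0.99812
n=6: y=0.99812, sp=2, e=sp−y=1.00188; I=4.84268, D=e−e_prev=1.90908; u=0·1.00188+1/4·4.84268+3/4·1.90908=2.64248; next y=3/5·0.99812+1·2.64248=3.241352
n=7: y=3.241352, sp=-2, e=sp−y=-5.241352; I=-0.398672, D=e−e_prev=-6.243232; u=0·(-5.241352)+1/4·(-0.398672)+3/4·(-6.243232)=-4.782092; next y=3/5·3.241352+1·(-4.782092)≈-2.837281
n=8: y≈-2.837281, sp=-2, e=sp−y≈0.837281; I≈0.438609, D=e−e_prev≈6.078633; u=0·0.837281+1/4·0.438609+3/4·6.078633≈4.668627; next y=3/5·(-2.837281)+1·4.668627≈2.966258
n=9: y≈2.966258, sp=-2, e=sp−y≈-4.966258; I≈-4.527650, D=e−e_prev≈-5.803539; u=0·(-4.966258)+1/4·(-4.527650)+3/4·(-5.803539)≈-5.484567; next y=3/5·2.966258+1·(-5.484567)≈-3.704812
n=10: y≈-3.704812, sp=-2, e=sp−y≈1.704812; I≈-2.822838, D=e−e_prev≈6.671070; u=0·1.704812+1/4·(-2.822838)+3/4·6.671070≈4.297593; next y=3/5·(-3.704812)+1·4.297593≈2.074706
n=11: y≈2.074706, sp=-2, e=sp−y≈-4.074706; I≈-6.897544, D=e−e_prev≈-5.779518; u=0·(-4.074706)+1/4·(-6.897544)+3/4·(-5.779518)≈-6.059024; next y=3/5·2.074706+1·(-6.059024)≈-4.814201
n=12: y≈-4.814201, sp=-2, e=sp−y≈2.814201; I≈-4.083343, D=e−e_prev≈6.888907; u=0·2.814201+1/4·(-4.083343)+3/4·6.888907≈4.145844; next y=3/5·(-4.814201)+1·4.145844≈1.257324
n=13: y≈1.257324, sp=-2, e=sp−y≈-3.257324; I≈-7.340667, D=e−e_prev≈-6.071525; u=0·(-3.257324)+1/4·(-7.340667)+3/4·(-6.071525)≈-6.388810; next y=3/5·1.257324+1·(-6.388810)≈-5.634416
n=14: y≈-5.634416, sp=-2, e=sp−y≈3.634416; I≈-3.706251, D=e−e_prev≈6.891740; u=0·3.634416+1/4·(-3.706251)+3/4·6.891740≈4.242242; next y=3/5·(-5.634416)+1·4.242242≈0.861592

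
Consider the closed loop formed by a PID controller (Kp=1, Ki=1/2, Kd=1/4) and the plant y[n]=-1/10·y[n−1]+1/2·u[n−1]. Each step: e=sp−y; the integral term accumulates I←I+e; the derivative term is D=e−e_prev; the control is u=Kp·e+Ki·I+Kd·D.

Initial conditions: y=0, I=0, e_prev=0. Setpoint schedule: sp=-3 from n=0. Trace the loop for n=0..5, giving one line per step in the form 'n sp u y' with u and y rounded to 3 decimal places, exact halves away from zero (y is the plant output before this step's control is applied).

(exact arithmetic carried between steps; '≈' marks a value shown rounded to 6 d.p. or computed from one; I and e_prev carry over from the previous line; the table rounds u and y to 3 d.p., halves away from zero)
n=0: y=0, sp=-3, e=sp−y=-3; I=-3, D=e−e_prev=-3; u=1·(-3)+1/2·(-3)+1/4·(-3)=-5.25; next y=-1/10·0+1/2·(-5.25)=-2.625
n=1: y=-2.625, sp=-3, e=sp−y=-0.375; I=-3.375, D=e−e_prev=2.625; u=1·(-0.375)+1/2·(-3.375)+1/4·2.625=-1.40625; next y=-1/10·(-2.625)+1/2·(-1.40625)=-0.440625
n=2: y=-0.440625, sp=-3, e=sp−y=-2.559375; I=-5.934375, D=e−e_prev=-2.184375; u=1·(-2.559375)+1/2·(-5.934375)+1/4·(-2.184375)≈-6.072656; next y=-1/10·(-0.440625)+1/2·(-6.072656)≈-2.992266
n=3: y≈-2.992266, sp=-3, e=sp−y≈-0.007734; I≈-5.942109, D=e−e_prev≈2.551641; u=1·(-0.007734)+1/2·(-5.942109)+1/4·2.551641≈-2.340879; next y=-1/10·(-2.992266)+1/2·(-2.340879)≈-0.871213
n=4: y≈-0.871213, sp=-3, e=sp−y≈-2.128787; I≈-8.070896, D=e−e_prev≈-2.121053; u=1·(-2.128787)+1/2·(-8.070896)+1/4·(-2.121053)≈-6.694499; next y=-1/10·(-0.871213)+1/2·(-6.694499)≈-3.260128
n=5: y≈-3.260128, sp=-3, e=sp−y≈0.260128; I≈-7.810769, D=e−e_prev≈2.388915; u=1·0.260128+1/2·(-7.810769)+1/4·2.388915≈-3.048028; next y=-1/10·(-3.260128)+1/2·(-3.048028)≈-1.198001

0 -3 -5.250 0.000
1 -3 -1.406 -2.625
2 -3 -6.073 -0.441
3 -3 -2.341 -2.992
4 -3 -6.694 -0.871
5 -3 -3.048 -3.260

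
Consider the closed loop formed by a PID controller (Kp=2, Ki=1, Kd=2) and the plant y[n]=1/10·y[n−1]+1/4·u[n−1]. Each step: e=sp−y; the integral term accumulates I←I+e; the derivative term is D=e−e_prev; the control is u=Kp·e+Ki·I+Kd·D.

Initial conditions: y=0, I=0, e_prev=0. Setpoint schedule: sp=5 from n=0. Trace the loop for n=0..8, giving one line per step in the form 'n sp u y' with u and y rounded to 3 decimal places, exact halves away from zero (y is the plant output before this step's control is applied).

(exact arithmetic carried between steps; '≈' marks a value shown rounded to 6 d.p. or computed from one; I and e_prev carry over from the previous line; the table rounds u and y to 3 d.p., halves away from zero)
n=0: y=0, sp=5, e=sp−y=5; I=5, D=e−e_prev=5; u=2·5+1·5+2·5=25; next y=1/10·0+1/4·25=6.25
n=1: y=6.25, sp=5, e=sp−y=-1.25; I=3.75, D=e−e_prev=-6.25; u=2·(-1.25)+1·3.75+2·(-6.25)=-11.25; next y=1/10·6.25+1/4·(-11.25)=-2.1875
n=2: y=-2.1875, sp=5, e=sp−y=7.1875; I=10.9375, D=e−e_prev=8.4375; u=2·7.1875+1·10.9375+2·8.4375=42.1875; next y=1/10·(-2.1875)+1/4·42.1875=10.328125
n=3: y=10.328125, sp=5, e=sp−y=-5.328125; I=5.609375, D=e−e_prev=-12.515625; u=2·(-5.328125)+1·5.609375+2·(-12.515625)=-30.078125; next y=1/10·10.328125+1/4·(-30.078125)≈-6.486719
n=4: y≈-6.486719, sp=5, e=sp−y≈11.486719; I≈17.096094, D=e−e_prev≈16.814844; u=2·11.486719+1·17.096094+2·16.814844≈73.699219; next y=1/10·(-6.486719)+1/4·73.699219≈17.776133
n=5: y≈17.776133, sp=5, e=sp−y≈-12.776133; I≈4.319961, D=e−e_prev≈-24.262852; u=2·(-12.776133)+1·4.319961+2·(-24.262852)≈-69.758008; next y=1/10·17.776133+1/4·(-69.758008)≈-15.661889
n=6: y≈-15.661889, sp=5, e=sp−y≈20.661889; I≈24.981850, D=e−e_prev≈33.438021; u=2·20.661889+1·24.981850+2·33.438021≈133.181670; next y=1/10·(-15.661889)+1/4·133.181670≈31.729229
n=7: y≈31.729229, sp=5, e=sp−y≈-26.729229; I≈-1.747379, D=e−e_prev≈-47.391117; u=2·(-26.729229)+1·(-1.747379)+2·(-47.391117)≈-149.988071; next y=1/10·31.729229+1/4·(-149.988071)≈-34.324095
n=8: y≈-34.324095, sp=5, e=sp−y≈39.324095; I≈37.576716, D=e−e_prev≈66.053323; u=2·39.324095+1·37.576716+2·66.053323≈248.331552; next y=1/10·(-34.324095)+1/4·248.331552≈58.650479

0 5 25.000 0.000
1 5 -11.250 6.250
2 5 42.188 -2.188
3 5 -30.078 10.328
4 5 73.699 -6.487
5 5 -69.758 17.776
6 5 133.182 -15.662
7 5 -149.988 31.729
8 5 248.332 -34.324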